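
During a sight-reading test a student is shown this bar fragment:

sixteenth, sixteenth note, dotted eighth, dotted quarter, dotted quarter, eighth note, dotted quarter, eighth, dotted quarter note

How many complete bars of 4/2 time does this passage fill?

One bar of 4/2 = 32 sixteenth notes.
Express everything in sixteenth notes: sixteenth = 1; sixteenth note = 1; dotted eighth = 3; dotted quarter = 6; dotted quarter = 6; eighth note = 2; dotted quarter = 6; eighth = 2; dotted quarter note = 6.
Total: 1 + 1 + 3 + 6 + 6 + 2 + 6 + 2 + 6 = 33.
33 ÷ 32 = 1 complete bar with 1 left over.

1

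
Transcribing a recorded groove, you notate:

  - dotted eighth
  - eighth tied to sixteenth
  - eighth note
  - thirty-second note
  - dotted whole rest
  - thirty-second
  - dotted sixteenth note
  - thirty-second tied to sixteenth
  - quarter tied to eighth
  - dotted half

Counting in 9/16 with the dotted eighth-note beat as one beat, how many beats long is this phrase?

18

One dotted eighth-note beat = 6 thirty-second notes.
In thirty-second notes: dotted eighth = 6; eighth tied to sixteenth (eighth + sixteenth) = 6; eighth note = 4; thirty-second note = 1; dotted whole rest = 48; thirty-second = 1; dotted sixteenth note = 3; thirty-second tied to sixteenth (thirty-second + sixteenth) = 3; quarter tied to eighth (quarter + eighth) = 12; dotted half = 24.
Adding: 6 + 6 + 4 + 1 + 48 + 1 + 3 + 3 + 12 + 24 = 108.
108 ÷ 6 = 18 beats.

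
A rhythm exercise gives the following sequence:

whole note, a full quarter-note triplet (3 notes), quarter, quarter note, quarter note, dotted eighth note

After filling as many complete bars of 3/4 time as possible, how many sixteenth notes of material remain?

One bar of 3/4 = 12 sixteenth notes.
In sixteenth notes: whole note = 16; a full quarter-note triplet (3 notes) (three triplet quarters span one half) = 8; quarter = 4; quarter note = 4; quarter note = 4; dotted eighth note = 3.
Altogether 16 + 8 + 4 + 4 + 4 + 3 = 39.
39 ÷ 12 = 3 complete bars with 3 sixteenth notes remaining.

3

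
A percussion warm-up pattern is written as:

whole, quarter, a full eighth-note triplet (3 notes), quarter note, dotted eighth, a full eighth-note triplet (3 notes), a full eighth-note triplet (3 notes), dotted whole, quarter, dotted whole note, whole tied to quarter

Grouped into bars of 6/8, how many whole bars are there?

One bar of 6/8 = 12 sixteenth notes.
Convert each value to sixteenth notes: whole = 16; quarter = 4; a full eighth-note triplet (3 notes) (three triplet eighths span one quarter) = 4; quarter note = 4; dotted eighth = 3; a full eighth-note triplet (3 notes) (three triplet eighths span one quarter) = 4; a full eighth-note triplet (3 notes) (three triplet eighths span one quarter) = 4; dotted whole = 24; quarter = 4; dotted whole note = 24; whole tied to quarter (whole + quarter) = 20.
Altogether 16 + 4 + 4 + 4 + 3 + 4 + 4 + 24 + 4 + 24 + 20 = 111.
111 ÷ 12 = 9 complete bars with 3 left over.

9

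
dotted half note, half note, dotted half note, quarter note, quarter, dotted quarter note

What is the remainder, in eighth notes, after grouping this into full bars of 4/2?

One bar of 4/2 = 16 eighth notes.
Each duration in eighth notes: dotted half note = 6; half note = 4; dotted half note = 6; quarter note = 2; quarter = 2; dotted quarter note = 3.
Sum: 6 + 4 + 6 + 2 + 2 + 3 = 23.
23 ÷ 16 = 1 complete bar with 7 eighth notes remaining.

7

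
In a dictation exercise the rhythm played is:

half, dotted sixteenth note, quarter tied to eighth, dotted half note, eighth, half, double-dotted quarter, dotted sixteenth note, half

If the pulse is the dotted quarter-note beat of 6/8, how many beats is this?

One dotted quarter-note beat = 12 thirty-second notes.
Each duration in thirty-second notes: half = 16; dotted sixteenth note = 3; quarter tied to eighth (quarter + eighth) = 12; dotted half note = 24; eighth = 4; half = 16; double-dotted quarter = 14; dotted sixteenth note = 3; half = 16.
Sum: 16 + 3 + 12 + 24 + 4 + 16 + 14 + 3 + 16 = 108.
108 ÷ 12 = 9 beats.

9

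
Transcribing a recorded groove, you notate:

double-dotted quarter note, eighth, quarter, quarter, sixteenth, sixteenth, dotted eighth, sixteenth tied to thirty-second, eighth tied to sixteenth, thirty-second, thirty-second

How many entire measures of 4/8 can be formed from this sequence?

3

One bar of 4/8 = 16 thirty-second notes.
Each duration in thirty-second notes: double-dotted quarter note = 14; eighth = 4; quarter = 8; quarter = 8; sixteenth = 2; sixteenth = 2; dotted eighth = 6; sixteenth tied to thirty-second (sixteenth + thirty-second) = 3; eighth tied to sixteenth (eighth + sixteenth) = 6; thirty-second = 1; thirty-second = 1.
Total: 14 + 4 + 8 + 8 + 2 + 2 + 6 + 3 + 6 + 1 + 1 = 55.
55 ÷ 16 = 3 complete bars with 7 left over.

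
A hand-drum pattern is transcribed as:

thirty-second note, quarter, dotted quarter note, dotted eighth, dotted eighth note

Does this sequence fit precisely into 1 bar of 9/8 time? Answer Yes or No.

One bar of 9/8 = 36 thirty-second notes.
Convert each value to thirty-second notes: thirty-second note = 1; quarter = 8; dotted quarter note = 12; dotted eighth = 6; dotted eighth note = 6.
Altogether 1 + 8 + 12 + 6 + 6 = 33.
33 falls short of 36, so the answer is No.

No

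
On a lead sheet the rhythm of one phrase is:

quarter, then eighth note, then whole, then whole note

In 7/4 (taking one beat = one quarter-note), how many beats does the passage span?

One quarter-note beat = 2 eighth notes.
Working in eighth notes: quarter = 2; eighth note = 1; whole = 8; whole note = 8.
Adding: 2 + 1 + 8 + 8 = 19.
19 ÷ 2 = 9.5 beats.

9.5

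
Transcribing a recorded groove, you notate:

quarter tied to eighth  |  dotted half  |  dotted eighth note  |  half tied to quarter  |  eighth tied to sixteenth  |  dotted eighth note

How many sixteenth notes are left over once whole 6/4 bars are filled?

15

One bar of 6/4 = 24 sixteenth notes.
Express everything in sixteenth notes: quarter tied to eighth (quarter + eighth) = 6; dotted half = 12; dotted eighth note = 3; half tied to quarter (half + quarter) = 12; eighth tied to sixteenth (eighth + sixteenth) = 3; dotted eighth note = 3.
Sum: 6 + 12 + 3 + 12 + 3 + 3 = 39.
39 ÷ 24 = 1 complete bar with 15 sixteenth notes remaining.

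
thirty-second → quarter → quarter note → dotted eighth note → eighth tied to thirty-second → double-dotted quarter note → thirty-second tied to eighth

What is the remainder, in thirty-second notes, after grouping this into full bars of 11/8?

3

One bar of 11/8 = 44 thirty-second notes.
Convert each value to thirty-second notes: thirty-second = 1; quarter = 8; quarter note = 8; dotted eighth note = 6; eighth tied to thirty-second (eighth + thirty-second) = 5; double-dotted quarter note = 14; thirty-second tied to eighth (thirty-second + eighth) = 5.
Altogether 1 + 8 + 8 + 6 + 5 + 14 + 5 = 47.
47 ÷ 44 = 1 complete bar with 3 thirty-second notes remaining.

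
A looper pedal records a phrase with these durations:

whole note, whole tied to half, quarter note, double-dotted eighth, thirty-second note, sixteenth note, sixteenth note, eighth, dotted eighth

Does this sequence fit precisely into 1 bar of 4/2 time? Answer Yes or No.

No

One bar of 4/2 = 64 thirty-second notes.
Express everything in thirty-second notes: whole note = 32; whole tied to half (whole + half) = 48; quarter note = 8; double-dotted eighth = 7; thirty-second note = 1; sixteenth note = 2; sixteenth note = 2; eighth = 4; dotted eighth = 6.
Sum: 32 + 48 + 8 + 7 + 1 + 2 + 2 + 4 + 6 = 110.
110 exceeds 64, so the answer is No.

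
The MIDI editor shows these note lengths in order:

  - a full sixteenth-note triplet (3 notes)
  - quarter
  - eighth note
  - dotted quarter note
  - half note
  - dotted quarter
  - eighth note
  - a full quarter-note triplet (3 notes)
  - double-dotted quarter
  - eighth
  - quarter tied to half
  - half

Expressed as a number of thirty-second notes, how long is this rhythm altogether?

134

Each duration in thirty-second notes: a full sixteenth-note triplet (3 notes) (three triplet sixteenths span one eighth) = 4; quarter = 8; eighth note = 4; dotted quarter note = 12; half note = 16; dotted quarter = 12; eighth note = 4; a full quarter-note triplet (3 notes) (three triplet quarters span one half) = 16; double-dotted quarter = 14; eighth = 4; quarter tied to half (quarter + half) = 24; half = 16.
Total: 4 + 8 + 4 + 12 + 16 + 12 + 4 + 16 + 14 + 4 + 24 + 16 = 134 thirty-second notes.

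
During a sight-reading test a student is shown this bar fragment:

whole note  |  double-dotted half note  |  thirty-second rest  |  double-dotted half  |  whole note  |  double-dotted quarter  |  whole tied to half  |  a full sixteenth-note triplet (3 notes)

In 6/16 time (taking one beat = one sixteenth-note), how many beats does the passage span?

One sixteenth-note beat = 2 thirty-second notes.
Express everything in thirty-second notes: whole note = 32; double-dotted half note = 28; thirty-second rest = 1; double-dotted half = 28; whole note = 32; double-dotted quarter = 14; whole tied to half (whole + half) = 48; a full sixteenth-note triplet (3 notes) (three triplet sixteenths span one eighth) = 4.
Adding: 32 + 28 + 1 + 28 + 32 + 14 + 48 + 4 = 187.
187 ÷ 2 = 93.5 beats.

93.5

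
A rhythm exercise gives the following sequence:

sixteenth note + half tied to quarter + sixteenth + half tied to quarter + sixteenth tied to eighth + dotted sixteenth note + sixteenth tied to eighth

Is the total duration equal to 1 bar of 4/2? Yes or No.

No

One bar of 4/2 = 64 thirty-second notes.
Working in thirty-second notes: sixteenth note = 2; half tied to quarter (half + quarter) = 24; sixteenth = 2; half tied to quarter (half + quarter) = 24; sixteenth tied to eighth (sixteenth + eighth) = 6; dotted sixteenth note = 3; sixteenth tied to eighth (sixteenth + eighth) = 6.
Total: 2 + 24 + 2 + 24 + 6 + 3 + 6 = 67.
67 exceeds 64, so the answer is No.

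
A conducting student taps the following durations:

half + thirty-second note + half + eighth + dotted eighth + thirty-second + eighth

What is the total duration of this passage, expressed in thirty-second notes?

In thirty-second notes: half = 16; thirty-second note = 1; half = 16; eighth = 4; dotted eighth = 6; thirty-second = 1; eighth = 4.
Total: 16 + 1 + 16 + 4 + 6 + 1 + 4 = 48 thirty-second notes.

48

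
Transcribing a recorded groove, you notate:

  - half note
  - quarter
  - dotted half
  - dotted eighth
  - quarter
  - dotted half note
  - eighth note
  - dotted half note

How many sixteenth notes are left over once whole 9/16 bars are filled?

3

One bar of 9/16 = 9 sixteenth notes.
In sixteenth notes: half note = 8; quarter = 4; dotted half = 12; dotted eighth = 3; quarter = 4; dotted half note = 12; eighth note = 2; dotted half note = 12.
Adding: 8 + 4 + 12 + 3 + 4 + 12 + 2 + 12 = 57.
57 ÷ 9 = 6 complete bars with 3 sixteenth notes remaining.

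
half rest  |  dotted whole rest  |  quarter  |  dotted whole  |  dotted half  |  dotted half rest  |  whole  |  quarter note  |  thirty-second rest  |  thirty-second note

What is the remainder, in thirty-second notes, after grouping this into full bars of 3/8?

6

One bar of 3/8 = 12 thirty-second notes.
Convert each value to thirty-second notes: half rest = 16; dotted whole rest = 48; quarter = 8; dotted whole = 48; dotted half = 24; dotted half rest = 24; whole = 32; quarter note = 8; thirty-second rest = 1; thirty-second note = 1.
Total: 16 + 48 + 8 + 48 + 24 + 24 + 32 + 8 + 1 + 1 = 210.
210 ÷ 12 = 17 complete bars with 6 thirty-second notes remaining.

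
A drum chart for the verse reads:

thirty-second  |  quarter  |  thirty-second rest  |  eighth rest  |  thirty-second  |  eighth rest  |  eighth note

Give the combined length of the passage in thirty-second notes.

23

Convert each value to thirty-second notes: thirty-second = 1; quarter = 8; thirty-second rest = 1; eighth rest = 4; thirty-second = 1; eighth rest = 4; eighth note = 4.
Altogether 1 + 8 + 1 + 4 + 1 + 4 + 4 = 23 thirty-second notes.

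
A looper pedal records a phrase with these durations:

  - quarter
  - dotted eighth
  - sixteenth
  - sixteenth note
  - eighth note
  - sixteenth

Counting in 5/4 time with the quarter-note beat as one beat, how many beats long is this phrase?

3

One quarter-note beat = 4 sixteenth notes.
Express everything in sixteenth notes: quarter = 4; dotted eighth = 3; sixteenth = 1; sixteenth note = 1; eighth note = 2; sixteenth = 1.
Sum: 4 + 3 + 1 + 1 + 2 + 1 = 12.
12 ÷ 4 = 3 beats.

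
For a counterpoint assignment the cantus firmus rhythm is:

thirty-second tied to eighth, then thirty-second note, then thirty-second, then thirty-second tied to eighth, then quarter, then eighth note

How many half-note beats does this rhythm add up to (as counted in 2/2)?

One half-note beat = 16 thirty-second notes.
Working in thirty-second notes: thirty-second tied to eighth (thirty-second + eighth) = 5; thirty-second note = 1; thirty-second = 1; thirty-second tied to eighth (thirty-second + eighth) = 5; quarter = 8; eighth note = 4.
Adding: 5 + 1 + 1 + 5 + 8 + 4 = 24.
24 ÷ 16 = 1.5 beats.

1.5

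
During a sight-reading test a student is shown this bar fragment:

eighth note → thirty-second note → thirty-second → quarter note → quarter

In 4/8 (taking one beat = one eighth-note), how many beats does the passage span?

One eighth-note beat = 4 thirty-second notes.
In thirty-second notes: eighth note = 4; thirty-second note = 1; thirty-second = 1; quarter note = 8; quarter = 8.
Adding: 4 + 1 + 1 + 8 + 8 = 22.
22 ÷ 4 = 5.5 beats.

5.5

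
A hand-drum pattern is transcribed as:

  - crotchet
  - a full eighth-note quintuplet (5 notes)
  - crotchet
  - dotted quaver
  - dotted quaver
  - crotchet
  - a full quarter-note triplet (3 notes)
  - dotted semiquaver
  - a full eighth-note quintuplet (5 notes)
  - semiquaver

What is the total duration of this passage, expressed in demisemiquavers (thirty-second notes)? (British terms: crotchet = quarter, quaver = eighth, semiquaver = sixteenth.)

89

Working in thirty-second notes: crotchet = 8; a full eighth-note quintuplet (5 notes) (five quintuplet eighths span one half) = 16; crotchet = 8; dotted quaver = 6; dotted quaver = 6; crotchet = 8; a full quarter-note triplet (3 notes) (three triplet quarters span one half) = 16; dotted semiquaver = 3; a full eighth-note quintuplet (5 notes) (five quintuplet eighths span one half) = 16; semiquaver = 2.
Total: 8 + 16 + 8 + 6 + 6 + 8 + 16 + 3 + 16 + 2 = 89 thirty-second notes.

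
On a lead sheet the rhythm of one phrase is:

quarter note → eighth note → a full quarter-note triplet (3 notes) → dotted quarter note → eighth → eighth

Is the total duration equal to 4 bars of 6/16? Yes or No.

One bar of 6/16 = 3 eighth notes, so 4 bars = 12.
Working in eighth notes: quarter note = 2; eighth note = 1; a full quarter-note triplet (3 notes) (three triplet quarters span one half) = 4; dotted quarter note = 3; eighth = 1; eighth = 1.
Total: 2 + 1 + 4 + 3 + 1 + 1 = 12.
12 equals 12, so the answer is Yes.

Yes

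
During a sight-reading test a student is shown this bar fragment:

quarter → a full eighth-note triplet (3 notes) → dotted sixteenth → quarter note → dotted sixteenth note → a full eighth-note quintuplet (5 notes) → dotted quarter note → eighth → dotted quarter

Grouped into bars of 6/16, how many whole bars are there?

One bar of 6/16 = 12 thirty-second notes.
Each duration in thirty-second notes: quarter = 8; a full eighth-note triplet (3 notes) (three triplet eighths span one quarter) = 8; dotted sixteenth = 3; quarter note = 8; dotted sixteenth note = 3; a full eighth-note quintuplet (5 notes) (five quintuplet eighths span one half) = 16; dotted quarter note = 12; eighth = 4; dotted quarter = 12.
Adding: 8 + 8 + 3 + 8 + 3 + 16 + 12 + 4 + 12 = 74.
74 ÷ 12 = 6 complete bars with 2 left over.

6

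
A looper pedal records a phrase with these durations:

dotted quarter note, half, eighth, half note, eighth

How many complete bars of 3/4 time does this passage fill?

2

One bar of 3/4 = 6 eighth notes.
Convert each value to eighth notes: dotted quarter note = 3; half = 4; eighth = 1; half note = 4; eighth = 1.
Adding: 3 + 4 + 1 + 4 + 1 = 13.
13 ÷ 6 = 2 complete bars with 1 left over.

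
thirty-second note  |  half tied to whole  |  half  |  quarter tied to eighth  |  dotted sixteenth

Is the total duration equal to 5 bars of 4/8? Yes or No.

Yes

One bar of 4/8 = 16 thirty-second notes, so 5 bars = 80.
Each duration in thirty-second notes: thirty-second note = 1; half tied to whole (half + whole) = 48; half = 16; quarter tied to eighth (quarter + eighth) = 12; dotted sixteenth = 3.
Adding: 1 + 48 + 16 + 12 + 3 = 80.
80 equals 80, so the answer is Yes.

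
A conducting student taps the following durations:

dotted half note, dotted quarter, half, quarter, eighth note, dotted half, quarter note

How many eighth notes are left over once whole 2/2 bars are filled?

One bar of 2/2 = 8 eighth notes.
Express everything in eighth notes: dotted half note = 6; dotted quarter = 3; half = 4; quarter = 2; eighth note = 1; dotted half = 6; quarter note = 2.
Adding: 6 + 3 + 4 + 2 + 1 + 6 + 2 = 24.
24 ÷ 8 = 3 complete bars with 0 eighth notes remaining.

0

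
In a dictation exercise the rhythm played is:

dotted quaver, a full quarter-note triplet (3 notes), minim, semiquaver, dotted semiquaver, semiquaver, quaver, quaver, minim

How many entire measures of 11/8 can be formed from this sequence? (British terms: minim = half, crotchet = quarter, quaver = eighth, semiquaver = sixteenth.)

One bar of 11/8 = 44 thirty-second notes.
Express everything in thirty-second notes: dotted quaver = 6; a full quarter-note triplet (3 notes) (three triplet quarters span one half) = 16; minim = 16; semiquaver = 2; dotted semiquaver = 3; semiquaver = 2; quaver = 4; quaver = 4; minim = 16.
Sum: 6 + 16 + 16 + 2 + 3 + 2 + 4 + 4 + 16 = 69.
69 ÷ 44 = 1 complete bar with 25 left over.

1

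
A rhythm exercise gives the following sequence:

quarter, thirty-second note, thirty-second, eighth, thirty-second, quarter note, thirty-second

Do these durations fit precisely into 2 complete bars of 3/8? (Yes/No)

One bar of 3/8 = 12 thirty-second notes, so 2 bars = 24.
Working in thirty-second notes: quarter = 8; thirty-second note = 1; thirty-second = 1; eighth = 4; thirty-second = 1; quarter note = 8; thirty-second = 1.
Altogether 8 + 1 + 1 + 4 + 1 + 8 + 1 = 24.
24 equals 24, so the answer is Yes.

Yes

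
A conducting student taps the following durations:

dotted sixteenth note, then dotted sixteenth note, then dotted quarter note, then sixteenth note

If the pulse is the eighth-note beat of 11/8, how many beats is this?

One eighth-note beat = 4 thirty-second notes.
Convert each value to thirty-second notes: dotted sixteenth note = 3; dotted sixteenth note = 3; dotted quarter note = 12; sixteenth note = 2.
Altogether 3 + 3 + 12 + 2 = 20.
20 ÷ 4 = 5 beats.

5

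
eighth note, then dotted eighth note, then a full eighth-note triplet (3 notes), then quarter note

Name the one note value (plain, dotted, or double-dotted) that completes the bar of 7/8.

sixteenth note

The bar of 7/8 = 14 sixteenth notes.
Each duration in sixteenth notes: eighth note = 2; dotted eighth note = 3; a full eighth-note triplet (3 notes) (three triplet eighths span one quarter) = 4; quarter note = 4.
Sum: 2 + 3 + 4 + 4 = 13.
Remaining: 14 − 13 = 1 sixteenth note, which is a sixteenth note.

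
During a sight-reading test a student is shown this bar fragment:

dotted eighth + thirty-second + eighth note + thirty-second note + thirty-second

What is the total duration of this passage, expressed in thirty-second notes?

Convert each value to thirty-second notes: dotted eighth = 6; thirty-second = 1; eighth note = 4; thirty-second note = 1; thirty-second = 1.
Total: 6 + 1 + 4 + 1 + 1 = 13 thirty-second notes.

13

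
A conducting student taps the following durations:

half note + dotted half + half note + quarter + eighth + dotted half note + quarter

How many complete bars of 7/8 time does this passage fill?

3

One bar of 7/8 = 7 eighth notes.
Working in eighth notes: half note = 4; dotted half = 6; half note = 4; quarter = 2; eighth = 1; dotted half note = 6; quarter = 2.
Total: 4 + 6 + 4 + 2 + 1 + 6 + 2 = 25.
25 ÷ 7 = 3 complete bars with 4 left over.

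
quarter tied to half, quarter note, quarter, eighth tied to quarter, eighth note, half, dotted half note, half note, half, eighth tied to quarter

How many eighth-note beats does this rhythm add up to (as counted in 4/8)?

35

One eighth-note beat = 2 sixteenth notes.
Convert each value to sixteenth notes: quarter tied to half (quarter + half) = 12; quarter note = 4; quarter = 4; eighth tied to quarter (eighth + quarter) = 6; eighth note = 2; half = 8; dotted half note = 12; half note = 8; half = 8; eighth tied to quarter (eighth + quarter) = 6.
Adding: 12 + 4 + 4 + 6 + 2 + 8 + 12 + 8 + 8 + 6 = 70.
70 ÷ 2 = 35 beats.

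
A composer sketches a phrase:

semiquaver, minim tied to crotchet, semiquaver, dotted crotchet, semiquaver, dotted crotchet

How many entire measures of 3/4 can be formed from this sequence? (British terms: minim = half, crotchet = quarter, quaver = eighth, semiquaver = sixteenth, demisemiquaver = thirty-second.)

2

One bar of 3/4 = 12 sixteenth notes.
In sixteenth notes: semiquaver = 1; minim tied to crotchet (minim + crotchet) = 12; semiquaver = 1; dotted crotchet = 6; semiquaver = 1; dotted crotchet = 6.
Altogether 1 + 12 + 1 + 6 + 1 + 6 = 27.
27 ÷ 12 = 2 complete bars with 3 left over.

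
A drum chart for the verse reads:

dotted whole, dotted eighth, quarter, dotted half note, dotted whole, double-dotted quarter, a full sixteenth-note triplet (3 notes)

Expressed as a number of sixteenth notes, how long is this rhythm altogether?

In sixteenth notes: dotted whole = 24; dotted eighth = 3; quarter = 4; dotted half note = 12; dotted whole = 24; double-dotted quarter = 7; a full sixteenth-note triplet (3 notes) (three triplet sixteenths span one eighth) = 2.
Sum: 24 + 3 + 4 + 12 + 24 + 7 + 2 = 76 sixteenth notes.

76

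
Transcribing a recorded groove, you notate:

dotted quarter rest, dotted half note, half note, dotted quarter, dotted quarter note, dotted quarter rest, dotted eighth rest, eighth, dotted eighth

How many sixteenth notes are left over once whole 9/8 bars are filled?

16

One bar of 9/8 = 18 sixteenth notes.
Convert each value to sixteenth notes: dotted quarter rest = 6; dotted half note = 12; half note = 8; dotted quarter = 6; dotted quarter note = 6; dotted quarter rest = 6; dotted eighth rest = 3; eighth = 2; dotted eighth = 3.
Altogether 6 + 12 + 8 + 6 + 6 + 6 + 3 + 2 + 3 = 52.
52 ÷ 18 = 2 complete bars with 16 sixteenth notes remaining.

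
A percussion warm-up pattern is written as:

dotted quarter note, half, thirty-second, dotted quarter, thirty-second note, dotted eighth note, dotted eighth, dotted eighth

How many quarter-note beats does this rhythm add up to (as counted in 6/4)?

7.5

One quarter-note beat = 8 thirty-second notes.
Each duration in thirty-second notes: dotted quarter note = 12; half = 16; thirty-second = 1; dotted quarter = 12; thirty-second note = 1; dotted eighth note = 6; dotted eighth = 6; dotted eighth = 6.
Altogether 12 + 16 + 1 + 12 + 1 + 6 + 6 + 6 = 60.
60 ÷ 8 = 7.5 beats.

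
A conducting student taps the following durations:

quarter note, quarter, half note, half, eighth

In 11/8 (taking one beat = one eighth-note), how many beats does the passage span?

One eighth-note beat = 2 sixteenth notes.
Express everything in sixteenth notes: quarter note = 4; quarter = 4; half note = 8; half = 8; eighth = 2.
Altogether 4 + 4 + 8 + 8 + 2 = 26.
26 ÷ 2 = 13 beats.

13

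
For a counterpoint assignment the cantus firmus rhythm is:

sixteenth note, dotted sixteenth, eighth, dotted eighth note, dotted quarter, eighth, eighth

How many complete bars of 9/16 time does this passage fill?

1

One bar of 9/16 = 18 thirty-second notes.
Convert each value to thirty-second notes: sixteenth note = 2; dotted sixteenth = 3; eighth = 4; dotted eighth note = 6; dotted quarter = 12; eighth = 4; eighth = 4.
Altogether 2 + 3 + 4 + 6 + 12 + 4 + 4 = 35.
35 ÷ 18 = 1 complete bar with 17 left over.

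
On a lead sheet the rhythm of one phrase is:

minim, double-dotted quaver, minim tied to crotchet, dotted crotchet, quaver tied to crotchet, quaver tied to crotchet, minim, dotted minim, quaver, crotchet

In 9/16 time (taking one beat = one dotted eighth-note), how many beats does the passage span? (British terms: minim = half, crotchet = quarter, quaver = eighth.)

One dotted eighth-note beat = 6 thirty-second notes.
Express everything in thirty-second notes: minim = 16; double-dotted quaver = 7; minim tied to crotchet (minim + crotchet) = 24; dotted crotchet = 12; quaver tied to crotchet (quaver + crotchet) = 12; quaver tied to crotchet (quaver + crotchet) = 12; minim = 16; dotted minim = 24; quaver = 4; crotchet = 8.
Altogether 16 + 7 + 24 + 12 + 12 + 12 + 16 + 24 + 4 + 8 = 135.
135 ÷ 6 = 22.5 beats.

22.5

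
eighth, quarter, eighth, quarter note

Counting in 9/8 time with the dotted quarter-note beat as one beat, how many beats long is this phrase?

One dotted quarter-note beat = 3 eighth notes.
Working in eighth notes: eighth = 1; quarter = 2; eighth = 1; quarter note = 2.
Total: 1 + 2 + 1 + 2 = 6.
6 ÷ 3 = 2 beats.

2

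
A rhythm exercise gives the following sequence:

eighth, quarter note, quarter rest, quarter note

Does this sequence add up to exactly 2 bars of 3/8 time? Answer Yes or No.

One bar of 3/8 = 3 eighth notes, so 2 bars = 6.
In eighth notes: eighth = 1; quarter note = 2; quarter rest = 2; quarter note = 2.
Adding: 1 + 2 + 2 + 2 = 7.
7 exceeds 6, so the answer is No.

No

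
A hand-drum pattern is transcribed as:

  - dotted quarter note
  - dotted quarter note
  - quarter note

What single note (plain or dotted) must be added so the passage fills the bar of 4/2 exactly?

whole note

The bar of 4/2 = 16 eighth notes.
In eighth notes: dotted quarter note = 3; dotted quarter note = 3; quarter note = 2.
Total: 3 + 3 + 2 = 8.
Remaining: 16 − 8 = 8 eighth notes, which is a whole note.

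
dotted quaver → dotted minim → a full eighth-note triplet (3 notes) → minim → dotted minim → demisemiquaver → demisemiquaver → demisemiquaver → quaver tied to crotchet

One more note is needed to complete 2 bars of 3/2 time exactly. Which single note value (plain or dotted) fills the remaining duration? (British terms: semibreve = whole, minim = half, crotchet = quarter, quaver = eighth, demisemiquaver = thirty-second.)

2 bars of 3/2 = 96 thirty-second notes.
Working in thirty-second notes: dotted quaver = 6; dotted minim = 24; a full eighth-note triplet (3 notes) (three triplet eighths span one quarter) = 8; minim = 16; dotted minim = 24; demisemiquaver = 1; demisemiquaver = 1; demisemiquaver = 1; quaver tied to crotchet (quaver + crotchet) = 12.
Sum: 6 + 24 + 8 + 16 + 24 + 1 + 1 + 1 + 12 = 93.
Remaining: 96 − 93 = 3 thirty-second notes, which is a dotted sixteenth note.

dotted sixteenth note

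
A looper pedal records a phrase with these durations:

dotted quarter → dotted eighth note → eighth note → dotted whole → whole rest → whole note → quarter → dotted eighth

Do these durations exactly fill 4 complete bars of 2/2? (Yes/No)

No

One bar of 2/2 = 16 sixteenth notes, so 4 bars = 64.
Each duration in sixteenth notes: dotted quarter = 6; dotted eighth note = 3; eighth note = 2; dotted whole = 24; whole rest = 16; whole note = 16; quarter = 4; dotted eighth = 3.
Total: 6 + 3 + 2 + 24 + 16 + 16 + 4 + 3 = 74.
74 exceeds 64, so the answer is No.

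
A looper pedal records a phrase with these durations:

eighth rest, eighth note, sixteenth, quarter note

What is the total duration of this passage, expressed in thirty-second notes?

Each duration in thirty-second notes: eighth rest = 4; eighth note = 4; sixteenth = 2; quarter note = 8.
Altogether 4 + 4 + 2 + 8 = 18 thirty-second notes.

18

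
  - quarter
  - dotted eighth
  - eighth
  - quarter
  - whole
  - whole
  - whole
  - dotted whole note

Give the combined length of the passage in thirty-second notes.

170

In thirty-second notes: quarter = 8; dotted eighth = 6; eighth = 4; quarter = 8; whole = 32; whole = 32; whole = 32; dotted whole note = 48.
Altogether 8 + 6 + 4 + 8 + 32 + 32 + 32 + 48 = 170 thirty-second notes.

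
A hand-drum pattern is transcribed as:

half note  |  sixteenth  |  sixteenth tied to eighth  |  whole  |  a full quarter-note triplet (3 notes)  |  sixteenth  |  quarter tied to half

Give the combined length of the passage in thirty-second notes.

98

Convert each value to thirty-second notes: half note = 16; sixteenth = 2; sixteenth tied to eighth (sixteenth + eighth) = 6; whole = 32; a full quarter-note triplet (3 notes) (three triplet quarters span one half) = 16; sixteenth = 2; quarter tied to half (quarter + half) = 24.
Adding: 16 + 2 + 6 + 32 + 16 + 2 + 24 = 98 thirty-second notes.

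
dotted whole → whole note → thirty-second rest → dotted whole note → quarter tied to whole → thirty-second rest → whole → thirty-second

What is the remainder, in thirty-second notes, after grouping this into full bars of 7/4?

35

One bar of 7/4 = 56 thirty-second notes.
Convert each value to thirty-second notes: dotted whole = 48; whole note = 32; thirty-second rest = 1; dotted whole note = 48; quarter tied to whole (quarter + whole) = 40; thirty-second rest = 1; whole = 32; thirty-second = 1.
Adding: 48 + 32 + 1 + 48 + 40 + 1 + 32 + 1 = 203.
203 ÷ 56 = 3 complete bars with 35 thirty-second notes remaining.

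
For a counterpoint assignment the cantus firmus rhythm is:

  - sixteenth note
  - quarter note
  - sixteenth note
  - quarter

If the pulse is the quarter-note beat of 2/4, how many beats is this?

2.5

One quarter-note beat = 4 sixteenth notes.
In sixteenth notes: sixteenth note = 1; quarter note = 4; sixteenth note = 1; quarter = 4.
Sum: 1 + 4 + 1 + 4 = 10.
10 ÷ 4 = 2.5 beats.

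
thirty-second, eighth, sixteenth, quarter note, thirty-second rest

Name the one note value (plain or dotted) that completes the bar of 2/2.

The bar of 2/2 = 32 thirty-second notes.
In thirty-second notes: thirty-second = 1; eighth = 4; sixteenth = 2; quarter note = 8; thirty-second rest = 1.
Total: 1 + 4 + 2 + 8 + 1 = 16.
Remaining: 32 − 16 = 16 thirty-second notes, which is a half note.

half note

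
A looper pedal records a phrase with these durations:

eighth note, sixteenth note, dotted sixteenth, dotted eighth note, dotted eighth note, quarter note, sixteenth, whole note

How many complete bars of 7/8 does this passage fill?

2

One bar of 7/8 = 28 thirty-second notes.
Convert each value to thirty-second notes: eighth note = 4; sixteenth note = 2; dotted sixteenth = 3; dotted eighth note = 6; dotted eighth note = 6; quarter note = 8; sixteenth = 2; whole note = 32.
Total: 4 + 2 + 3 + 6 + 6 + 8 + 2 + 32 = 63.
63 ÷ 28 = 2 complete bars with 7 left over.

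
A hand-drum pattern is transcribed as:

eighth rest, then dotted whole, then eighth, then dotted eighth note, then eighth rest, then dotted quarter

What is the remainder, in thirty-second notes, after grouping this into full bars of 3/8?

6

One bar of 3/8 = 6 sixteenth notes.
Convert each value to sixteenth notes: eighth rest = 2; dotted whole = 24; eighth = 2; dotted eighth note = 3; eighth rest = 2; dotted quarter = 6.
Total: 2 + 24 + 2 + 3 + 2 + 6 = 39.
39 ÷ 6 = 6 complete bars with 3 sixteenth notes remaining = 6 thirty-second notes.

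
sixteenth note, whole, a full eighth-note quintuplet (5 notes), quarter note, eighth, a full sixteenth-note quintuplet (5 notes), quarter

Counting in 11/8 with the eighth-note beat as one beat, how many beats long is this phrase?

One eighth-note beat = 2 sixteenth notes.
Convert each value to sixteenth notes: sixteenth note = 1; whole = 16; a full eighth-note quintuplet (5 notes) (five quintuplet eighths span one half) = 8; quarter note = 4; eighth = 2; a full sixteenth-note quintuplet (5 notes) (five quintuplet sixteenths span one quarter) = 4; quarter = 4.
Total: 1 + 16 + 8 + 4 + 2 + 4 + 4 = 39.
39 ÷ 2 = 19.5 beats.

19.5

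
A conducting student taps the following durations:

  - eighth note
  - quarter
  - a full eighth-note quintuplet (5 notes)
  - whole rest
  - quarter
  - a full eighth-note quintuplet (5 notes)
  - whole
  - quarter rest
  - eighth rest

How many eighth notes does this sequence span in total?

32

Convert each value to eighth notes: eighth note = 1; quarter = 2; a full eighth-note quintuplet (5 notes) (five quintuplet eighths span one half) = 4; whole rest = 8; quarter = 2; a full eighth-note quintuplet (5 notes) (five quintuplet eighths span one half) = 4; whole = 8; quarter rest = 2; eighth rest = 1.
Altogether 1 + 2 + 4 + 8 + 2 + 4 + 8 + 2 + 1 = 32 eighth notes.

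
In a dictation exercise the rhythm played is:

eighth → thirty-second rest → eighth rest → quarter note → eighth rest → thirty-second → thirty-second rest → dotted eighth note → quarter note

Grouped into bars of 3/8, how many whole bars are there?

3

One bar of 3/8 = 12 thirty-second notes.
Express everything in thirty-second notes: eighth = 4; thirty-second rest = 1; eighth rest = 4; quarter note = 8; eighth rest = 4; thirty-second = 1; thirty-second rest = 1; dotted eighth note = 6; quarter note = 8.
Altogether 4 + 1 + 4 + 8 + 4 + 1 + 1 + 6 + 8 = 37.
37 ÷ 12 = 3 complete bars with 1 left over.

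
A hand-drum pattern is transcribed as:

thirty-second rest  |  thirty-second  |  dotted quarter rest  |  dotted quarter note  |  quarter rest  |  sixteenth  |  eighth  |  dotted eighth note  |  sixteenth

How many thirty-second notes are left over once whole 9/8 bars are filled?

One bar of 9/8 = 36 thirty-second notes.
Working in thirty-second notes: thirty-second rest = 1; thirty-second = 1; dotted quarter rest = 12; dotted quarter note = 12; quarter rest = 8; sixteenth = 2; eighth = 4; dotted eighth note = 6; sixteenth = 2.
Altogether 1 + 1 + 12 + 12 + 8 + 2 + 4 + 6 + 2 = 48.
48 ÷ 36 = 1 complete bar with 12 thirty-second notes remaining.

12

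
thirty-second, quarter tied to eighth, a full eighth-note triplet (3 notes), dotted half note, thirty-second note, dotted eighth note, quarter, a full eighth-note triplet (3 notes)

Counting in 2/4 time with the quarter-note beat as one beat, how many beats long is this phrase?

8.5

One quarter-note beat = 8 thirty-second notes.
In thirty-second notes: thirty-second = 1; quarter tied to eighth (quarter + eighth) = 12; a full eighth-note triplet (3 notes) (three triplet eighths span one quarter) = 8; dotted half note = 24; thirty-second note = 1; dotted eighth note = 6; quarter = 8; a full eighth-note triplet (3 notes) (three triplet eighths span one quarter) = 8.
Total: 1 + 12 + 8 + 24 + 1 + 6 + 8 + 8 = 68.
68 ÷ 8 = 8.5 beats.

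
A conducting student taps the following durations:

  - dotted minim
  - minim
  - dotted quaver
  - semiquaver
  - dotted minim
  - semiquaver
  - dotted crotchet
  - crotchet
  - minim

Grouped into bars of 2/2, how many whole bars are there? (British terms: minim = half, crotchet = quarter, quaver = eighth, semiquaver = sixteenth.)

One bar of 2/2 = 16 sixteenth notes.
Convert each value to sixteenth notes: dotted minim = 12; minim = 8; dotted quaver = 3; semiquaver = 1; dotted minim = 12; semiquaver = 1; dotted crotchet = 6; crotchet = 4; minim = 8.
Total: 12 + 8 + 3 + 1 + 12 + 1 + 6 + 4 + 8 = 55.
55 ÷ 16 = 3 complete bars with 7 left over.

3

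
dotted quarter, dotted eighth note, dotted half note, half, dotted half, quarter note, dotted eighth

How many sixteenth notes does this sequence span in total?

In sixteenth notes: dotted quarter = 6; dotted eighth note = 3; dotted half note = 12; half = 8; dotted half = 12; quarter note = 4; dotted eighth = 3.
Adding: 6 + 3 + 12 + 8 + 12 + 4 + 3 = 48 sixteenth notes.

48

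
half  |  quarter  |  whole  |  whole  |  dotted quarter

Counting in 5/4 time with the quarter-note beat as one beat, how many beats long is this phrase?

12.5

One quarter-note beat = 2 eighth notes.
In eighth notes: half = 4; quarter = 2; whole = 8; whole = 8; dotted quarter = 3.
Total: 4 + 2 + 8 + 8 + 3 = 25.
25 ÷ 2 = 12.5 beats.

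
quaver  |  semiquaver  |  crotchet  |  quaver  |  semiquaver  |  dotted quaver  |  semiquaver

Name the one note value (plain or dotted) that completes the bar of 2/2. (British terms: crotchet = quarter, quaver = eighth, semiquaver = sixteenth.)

eighth note

The bar of 2/2 = 16 sixteenth notes.
Express everything in sixteenth notes: quaver = 2; semiquaver = 1; crotchet = 4; quaver = 2; semiquaver = 1; dotted quaver = 3; semiquaver = 1.
Sum: 2 + 1 + 4 + 2 + 1 + 3 + 1 = 14.
Remaining: 16 − 14 = 2 sixteenth notes, which is a eighth note.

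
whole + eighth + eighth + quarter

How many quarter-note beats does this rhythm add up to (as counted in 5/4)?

One quarter-note beat = 2 eighth notes.
Working in eighth notes: whole = 8; eighth = 1; eighth = 1; quarter = 2.
Altogether 8 + 1 + 1 + 2 = 12.
12 ÷ 2 = 6 beats.

6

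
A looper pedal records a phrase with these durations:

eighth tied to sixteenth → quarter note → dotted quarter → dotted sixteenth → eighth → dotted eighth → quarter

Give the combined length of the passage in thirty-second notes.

47

Convert each value to thirty-second notes: eighth tied to sixteenth (eighth + sixteenth) = 6; quarter note = 8; dotted quarter = 12; dotted sixteenth = 3; eighth = 4; dotted eighth = 6; quarter = 8.
Sum: 6 + 8 + 12 + 3 + 4 + 6 + 8 = 47 thirty-second notes.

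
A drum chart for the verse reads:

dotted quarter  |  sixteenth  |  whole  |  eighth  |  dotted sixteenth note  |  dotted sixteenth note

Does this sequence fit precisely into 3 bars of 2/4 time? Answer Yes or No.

No

One bar of 2/4 = 16 thirty-second notes, so 3 bars = 48.
Convert each value to thirty-second notes: dotted quarter = 12; sixteenth = 2; whole = 32; eighth = 4; dotted sixteenth note = 3; dotted sixteenth note = 3.
Sum: 12 + 2 + 32 + 4 + 3 + 3 = 56.
56 exceeds 48, so the answer is No.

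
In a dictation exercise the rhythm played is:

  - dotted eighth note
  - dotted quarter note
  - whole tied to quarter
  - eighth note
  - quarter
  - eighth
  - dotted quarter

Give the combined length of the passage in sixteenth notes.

43

In sixteenth notes: dotted eighth note = 3; dotted quarter note = 6; whole tied to quarter (whole + quarter) = 20; eighth note = 2; quarter = 4; eighth = 2; dotted quarter = 6.
Altogether 3 + 6 + 20 + 2 + 4 + 2 + 6 = 43 sixteenth notes.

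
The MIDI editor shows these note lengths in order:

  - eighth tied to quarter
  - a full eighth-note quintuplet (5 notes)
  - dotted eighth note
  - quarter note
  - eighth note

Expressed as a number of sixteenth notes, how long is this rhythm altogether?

In sixteenth notes: eighth tied to quarter (eighth + quarter) = 6; a full eighth-note quintuplet (5 notes) (five quintuplet eighths span one half) = 8; dotted eighth note = 3; quarter note = 4; eighth note = 2.
Sum: 6 + 8 + 3 + 4 + 2 = 23 sixteenth notes.

23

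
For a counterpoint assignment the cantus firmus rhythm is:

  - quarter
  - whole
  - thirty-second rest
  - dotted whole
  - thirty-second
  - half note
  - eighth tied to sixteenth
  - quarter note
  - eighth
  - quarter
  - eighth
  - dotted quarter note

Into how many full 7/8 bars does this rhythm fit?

One bar of 7/8 = 28 thirty-second notes.
Each duration in thirty-second notes: quarter = 8; whole = 32; thirty-second rest = 1; dotted whole = 48; thirty-second = 1; half note = 16; eighth tied to sixteenth (eighth + sixteenth) = 6; quarter note = 8; eighth = 4; quarter = 8; eighth = 4; dotted quarter note = 12.
Altogether 8 + 32 + 1 + 48 + 1 + 16 + 6 + 8 + 4 + 8 + 4 + 12 = 148.
148 ÷ 28 = 5 complete bars with 8 left over.

5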